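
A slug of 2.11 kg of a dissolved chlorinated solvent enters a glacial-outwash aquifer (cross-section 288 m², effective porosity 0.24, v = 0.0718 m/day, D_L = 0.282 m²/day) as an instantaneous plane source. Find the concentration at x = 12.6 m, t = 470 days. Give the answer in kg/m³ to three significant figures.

For an instantaneous plane source, C(x,t) = M/(n_e·A·√(4πDt)) · exp(−(x−vt)²/(4Dt)), with n_e·A the pore (flow) area.
Plume center vt = 0.0718 × 470 = 33.746 m, so the well at 12.6 m is 21.146 m upgradient of the peak.
√(4πDt) = 40.81 m, giving peak height M/(n_e·A·√(4πDt)) = 2.11/(0.24 × 288 × 40.81) = 0.0007480 kg/m³.
(x−vt)²/(4Dt) = (-21.146)²/(4 × 0.282 × 470) = 0.8434; exp(−0.8434) = 0.4302.
C = 0.0007480 × 0.4302 = 0.000322 kg/m³.

0.000322 kg/m³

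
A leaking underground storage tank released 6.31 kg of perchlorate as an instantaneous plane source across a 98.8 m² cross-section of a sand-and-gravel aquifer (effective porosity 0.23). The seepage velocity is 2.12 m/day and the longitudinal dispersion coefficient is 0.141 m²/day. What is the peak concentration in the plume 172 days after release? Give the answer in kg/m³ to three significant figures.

The peak of an instantaneous 1D plume sits at x = vt; there the Gaussian factor is 1 and C_max = M/(n_e·A·√(4πDt)), where n_e·A is the pore area the mass is dissolved in.
√(4πDt) = √(4π × 0.141 × 172) = 17.46 m, so C_max = 6.31/(0.23 × 98.8 × 17.46) = 0.0159 kg/m³.

0.0159 kg/m³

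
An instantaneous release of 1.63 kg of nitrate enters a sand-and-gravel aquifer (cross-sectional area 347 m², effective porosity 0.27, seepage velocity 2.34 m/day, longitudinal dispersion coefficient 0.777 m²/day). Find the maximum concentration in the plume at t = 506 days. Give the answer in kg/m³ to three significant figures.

0.000248 kg/m³

The peak of an instantaneous 1D plume sits at x = vt; there the Gaussian factor is 1 and C_max = M/(n_e·A·√(4πDt)), where n_e·A is the pore area the mass is dissolved in.
√(4πDt) = √(4π × 0.777 × 506) = 70.29 m, so C_max = 1.63/(0.27 × 347 × 70.29) = 0.000248 kg/m³.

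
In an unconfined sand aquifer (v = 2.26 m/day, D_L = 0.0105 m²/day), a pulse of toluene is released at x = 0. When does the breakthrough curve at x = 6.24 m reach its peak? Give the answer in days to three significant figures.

2.76 days

For the 1D instantaneous-source solution, setting ∂C/∂t = 0 at fixed x gives v²t² + 2Dt − x² = 0, so t = (√(D² + v²x²) − D)/v².
√(D² + v²x²) = √(0.0105² + 2.26² × 6.24²) = 14.10; v² = 5.1076.
t = (14.10 − 0.0105)/5.1076 = 2.76 days (vs. the pure-advection estimate x/v = 2.76 d).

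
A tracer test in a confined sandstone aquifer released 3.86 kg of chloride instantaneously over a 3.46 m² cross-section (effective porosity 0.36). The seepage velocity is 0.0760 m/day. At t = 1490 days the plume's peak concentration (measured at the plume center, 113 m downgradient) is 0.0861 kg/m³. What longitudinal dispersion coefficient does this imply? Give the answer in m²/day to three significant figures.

At the plume center C_max = M/(n_e·A·√(4πDt)), so D = M²/(4πt·(n_e·A·C_max)²).
n_e·A·C_max = 0.36 × 3.46 × 0.0861 = 0.1072 kg/m.
D = 3.86²/(4π × 1490 × 0.1072²) = 0.0692 m²/day.

0.0692 m²/day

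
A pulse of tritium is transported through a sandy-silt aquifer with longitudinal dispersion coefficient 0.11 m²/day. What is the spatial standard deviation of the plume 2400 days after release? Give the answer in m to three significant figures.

Dispersive spreading gives a Gaussian with σ² = 2Dt; advection only shifts the center.
σ = √(2 × 0.11 × 2400) = 23.0 m.

23.0 m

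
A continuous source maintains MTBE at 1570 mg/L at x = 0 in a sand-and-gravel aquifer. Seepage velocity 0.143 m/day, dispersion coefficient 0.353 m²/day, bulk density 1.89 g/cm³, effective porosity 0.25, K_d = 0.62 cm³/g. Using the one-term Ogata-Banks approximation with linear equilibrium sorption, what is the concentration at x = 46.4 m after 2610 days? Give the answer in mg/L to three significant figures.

1350 mg/L

Retardation factor R = 1 + ρ_b·K_d/n = 1 + 1.89 × 0.62/0.25 = 5.687.
Sorption retards both mechanisms: v_R = v/R = 0.02515 m/day, D_R = D/R = 0.06207 m²/day.
v_R·t = 0.02515 × 2610 = 65.6415 m; 2√(D_R t) = 25.46 m; argument = (46.4 − 65.6415)/25.46 = -0.7558.
C = C₀ × ½·erfc(-0.7558) = 1570 × 0.8574 = 1350 mg/L.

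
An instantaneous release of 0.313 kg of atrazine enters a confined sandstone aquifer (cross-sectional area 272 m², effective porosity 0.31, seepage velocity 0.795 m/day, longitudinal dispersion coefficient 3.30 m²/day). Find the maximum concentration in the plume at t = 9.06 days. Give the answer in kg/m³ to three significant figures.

The peak of an instantaneous 1D plume sits at x = vt; there the Gaussian factor is 1 and C_max = M/(n_e·A·√(4πDt)), where n_e·A is the pore area the mass is dissolved in.
√(4πDt) = √(4π × 3.30 × 9.06) = 19.38 m, so C_max = 0.313/(0.31 × 272 × 19.38) = 0.000192 kg/m³.

0.000192 kg/m³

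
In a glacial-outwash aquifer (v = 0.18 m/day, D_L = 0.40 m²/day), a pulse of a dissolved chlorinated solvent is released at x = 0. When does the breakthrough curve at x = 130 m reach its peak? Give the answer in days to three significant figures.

710 days

For the 1D instantaneous-source solution, setting ∂C/∂t = 0 at fixed x gives v²t² + 2Dt − x² = 0, so t = (√(D² + v²x²) − D)/v².
√(D² + v²x²) = √(0.40² + 0.18² × 130²) = 23.40; v² = 0.0324.
t = (23.40 − 0.40)/0.0324 = 710 days (vs. the pure-advection estimate x/v = 722 d).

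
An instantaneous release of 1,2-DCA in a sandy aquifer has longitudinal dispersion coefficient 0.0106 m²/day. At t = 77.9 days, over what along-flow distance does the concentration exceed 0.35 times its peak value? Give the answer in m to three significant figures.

The plume is Gaussian with σ = √(2Dt) = √(2 × 0.0106 × 77.9) = 1.285 m.
C/C_peak = exp(−Δx²/(2σ²)) = 0.35 ⇒ Δx = σ·√(−2 ln 0.35) = 1.285 × 1.449 = 1.862 m.
Width = 2Δx = 3.72 m.

3.72 m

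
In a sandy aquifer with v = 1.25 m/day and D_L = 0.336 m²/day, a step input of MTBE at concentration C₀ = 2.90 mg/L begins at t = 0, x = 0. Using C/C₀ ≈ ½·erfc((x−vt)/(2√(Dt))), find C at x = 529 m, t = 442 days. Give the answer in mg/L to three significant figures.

2.65 mg/L

For a continuous step input, C/C₀ ≈ ½·erfc((x−vt)/(2√(Dt))).
vt = 1.25 × 442 = 552.5 m and 2√(Dt) = 2√(0.336 × 442) = 24.37 m.
Argument (x−vt)/(2√(Dt)) = (529 − 552.5)/24.37 = -0.9643; ½·erfc(-0.9643) = 0.9137.
C = 2.90 × 0.9137 = 2.65 mg/L.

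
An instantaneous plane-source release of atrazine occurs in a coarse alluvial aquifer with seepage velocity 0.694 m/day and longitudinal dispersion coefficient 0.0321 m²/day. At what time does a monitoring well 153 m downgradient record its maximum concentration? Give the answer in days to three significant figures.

220 days

For the 1D instantaneous-source solution, setting ∂C/∂t = 0 at fixed x gives v²t² + 2Dt − x² = 0, so t = (√(D² + v²x²) − D)/v².
√(D² + v²x²) = √(0.0321² + 0.694² × 153²) = 106.2; v² = 0.481636.
t = (106.2 − 0.0321)/0.481636 = 220 days (vs. the pure-advection estimate x/v = 220 d).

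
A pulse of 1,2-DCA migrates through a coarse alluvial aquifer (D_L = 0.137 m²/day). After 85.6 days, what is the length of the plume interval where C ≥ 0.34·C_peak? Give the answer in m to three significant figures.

The plume is Gaussian with σ = √(2Dt) = √(2 × 0.137 × 85.6) = 4.843 m.
C/C_peak = exp(−Δx²/(2σ²)) = 0.34 ⇒ Δx = σ·√(−2 ln 0.34) = 4.843 × 1.469 = 7.114 m.
Width = 2Δx = 14.2 m.

14.2 m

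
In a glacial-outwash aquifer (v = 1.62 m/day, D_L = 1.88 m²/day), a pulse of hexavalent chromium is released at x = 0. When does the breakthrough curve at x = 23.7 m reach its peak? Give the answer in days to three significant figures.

13.9 days

For the 1D instantaneous-source solution, setting ∂C/∂t = 0 at fixed x gives v²t² + 2Dt − x² = 0, so t = (√(D² + v²x²) − D)/v².
√(D² + v²x²) = √(1.88² + 1.62² × 23.7²) = 38.44; v² = 2.6244.
t = (38.44 − 1.88)/2.6244 = 13.9 days (vs. the pure-advection estimate x/v = 14.6 d).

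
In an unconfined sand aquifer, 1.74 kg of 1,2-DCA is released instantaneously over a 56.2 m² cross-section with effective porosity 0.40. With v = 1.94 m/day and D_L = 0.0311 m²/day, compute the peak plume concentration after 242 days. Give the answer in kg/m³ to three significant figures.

0.00796 kg/m³

The peak of an instantaneous 1D plume sits at x = vt; there the Gaussian factor is 1 and C_max = M/(n_e·A·√(4πDt)), where n_e·A is the pore area the mass is dissolved in.
√(4πDt) = √(4π × 0.0311 × 242) = 9.725 m, so C_max = 1.74/(0.40 × 56.2 × 9.725) = 0.00796 kg/m³.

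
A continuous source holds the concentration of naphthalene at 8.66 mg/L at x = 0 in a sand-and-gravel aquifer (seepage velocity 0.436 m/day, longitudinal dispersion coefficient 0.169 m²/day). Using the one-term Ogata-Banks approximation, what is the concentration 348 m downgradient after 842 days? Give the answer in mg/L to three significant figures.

7.55 mg/L

For a continuous step input, C/C₀ ≈ ½·erfc((x−vt)/(2√(Dt))).
vt = 0.436 × 842 = 367.112 m and 2√(Dt) = 2√(0.169 × 842) = 23.86 m.
Argument (x−vt)/(2√(Dt)) = (348 − 367.112)/23.86 = -0.8010; ½·erfc(-0.8010) = 0.8713.
C = 8.66 × 0.8713 = 7.55 mg/L.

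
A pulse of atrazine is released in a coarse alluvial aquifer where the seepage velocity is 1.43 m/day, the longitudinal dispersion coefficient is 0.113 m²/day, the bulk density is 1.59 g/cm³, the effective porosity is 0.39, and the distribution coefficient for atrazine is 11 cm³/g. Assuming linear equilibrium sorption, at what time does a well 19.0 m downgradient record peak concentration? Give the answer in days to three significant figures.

Retardation factor R = 1 + ρ_b·K_d/n = 1 + 1.59 × 11/0.39 = 45.85.
Sorption retards both mechanisms: v_R = v/R = 0.03119 m/day, D_R = D/R = 0.002465 m²/day.
Peak time from v_R²t² + 2D_R t − x² = 0: t = (√(D_R² + v_R²x²) − D_R)/v_R².
√(D_R² + v_R²x²) = √(0.002465² + 0.03119² × 19.0²) = 0.5926; v_R² = 0.0009728.
t = (0.5926 − 0.002465)/0.0009728 = 607 days.

607 days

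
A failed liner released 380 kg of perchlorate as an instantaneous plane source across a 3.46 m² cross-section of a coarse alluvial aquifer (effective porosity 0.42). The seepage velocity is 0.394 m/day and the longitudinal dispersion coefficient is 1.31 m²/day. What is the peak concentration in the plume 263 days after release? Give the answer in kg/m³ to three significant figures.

3.97 kg/m³

The peak of an instantaneous 1D plume sits at x = vt; there the Gaussian factor is 1 and C_max = M/(n_e·A·√(4πDt)), where n_e·A is the pore area the mass is dissolved in.
√(4πDt) = √(4π × 1.31 × 263) = 65.80 m, so C_max = 380/(0.42 × 3.46 × 65.80) = 3.97 kg/m³.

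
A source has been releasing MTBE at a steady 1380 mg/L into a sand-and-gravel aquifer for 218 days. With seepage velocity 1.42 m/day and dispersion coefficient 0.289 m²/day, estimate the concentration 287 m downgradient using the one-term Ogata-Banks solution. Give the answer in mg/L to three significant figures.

For a continuous step input, C/C₀ ≈ ½·erfc((x−vt)/(2√(Dt))).
vt = 1.42 × 218 = 309.56 m and 2√(Dt) = 2√(0.289 × 218) = 15.87 m.
Argument (x−vt)/(2√(Dt)) = (287 − 309.56)/15.87 = -1.422; ½·erfc(-1.422) = 0.9778.
C = 1380 × 0.9778 = 1350 mg/L.

1350 mg/L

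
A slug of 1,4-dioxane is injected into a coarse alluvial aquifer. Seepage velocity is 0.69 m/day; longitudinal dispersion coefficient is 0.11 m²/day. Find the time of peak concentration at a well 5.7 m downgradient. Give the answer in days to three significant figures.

For the 1D instantaneous-source solution, setting ∂C/∂t = 0 at fixed x gives v²t² + 2Dt − x² = 0, so t = (√(D² + v²x²) − D)/v².
√(D² + v²x²) = √(0.11² + 0.69² × 5.7²) = 3.935; v² = 0.4761.
t = (3.935 − 0.11)/0.4761 = 8.03 days (vs. the pure-advection estimate x/v = 8.26 d).

8.03 days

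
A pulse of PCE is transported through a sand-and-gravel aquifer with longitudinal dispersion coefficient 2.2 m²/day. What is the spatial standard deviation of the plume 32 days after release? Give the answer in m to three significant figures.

Dispersive spreading gives a Gaussian with σ² = 2Dt; advection only shifts the center.
σ = √(2 × 2.2 × 32) = 11.9 m.

11.9 m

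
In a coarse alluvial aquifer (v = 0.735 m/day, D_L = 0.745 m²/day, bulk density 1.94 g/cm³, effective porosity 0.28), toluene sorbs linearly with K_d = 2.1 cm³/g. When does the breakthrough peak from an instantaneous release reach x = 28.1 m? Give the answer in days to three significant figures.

Retardation factor R = 1 + ρ_b·K_d/n = 1 + 1.94 × 2.1/0.28 = 15.55.
Sorption retards both mechanisms: v_R = v/R = 0.04727 m/day, D_R = D/R = 0.04791 m²/day.
Peak time from v_R²t² + 2D_R t − x² = 0: t = (√(D_R² + v_R²x²) − D_R)/v_R².
√(D_R² + v_R²x²) = √(0.04791² + 0.04727² × 28.1²) = 1.329; v_R² = 0.002234.
t = (1.329 − 0.04791)/0.002234 = 573 days.

573 days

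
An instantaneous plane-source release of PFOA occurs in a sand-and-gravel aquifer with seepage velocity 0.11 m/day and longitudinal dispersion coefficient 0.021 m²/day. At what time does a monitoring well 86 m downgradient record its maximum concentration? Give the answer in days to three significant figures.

780 days

For the 1D instantaneous-source solution, setting ∂C/∂t = 0 at fixed x gives v²t² + 2Dt − x² = 0, so t = (√(D² + v²x²) − D)/v².
√(D² + v²x²) = √(0.021² + 0.11² × 86²) = 9.460; v² = 0.0121.
t = (9.460 − 0.021)/0.0121 = 780 days (vs. the pure-advection estimate x/v = 782 d).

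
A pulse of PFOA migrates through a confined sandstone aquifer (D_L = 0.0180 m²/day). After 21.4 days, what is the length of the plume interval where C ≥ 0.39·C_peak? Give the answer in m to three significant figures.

2.41 m

The plume is Gaussian with σ = √(2Dt) = √(2 × 0.0180 × 21.4) = 0.8777 m.
C/C_peak = exp(−Δx²/(2σ²)) = 0.39 ⇒ Δx = σ·√(−2 ln 0.39) = 0.8777 × 1.372 = 1.204 m.
Width = 2Δx = 2.41 m.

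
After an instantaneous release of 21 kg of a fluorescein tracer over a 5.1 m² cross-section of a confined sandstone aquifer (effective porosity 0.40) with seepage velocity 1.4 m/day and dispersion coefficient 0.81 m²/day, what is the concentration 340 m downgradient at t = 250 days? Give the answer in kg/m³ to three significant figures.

For an instantaneous plane source, C(x,t) = M/(n_e·A·√(4πDt)) · exp(−(x−vt)²/(4Dt)), with n_e·A the pore (flow) area.
Plume center vt = 1.4 × 250 = 350 m, so the well at 340 m is 10 m upgradient of the peak.
√(4πDt) = 50.44 m, giving peak height M/(n_e·A·√(4πDt)) = 21/(0.40 × 5.1 × 50.44) = 0.2041 kg/m³.
(x−vt)²/(4Dt) = (-10)²/(4 × 0.81 × 250) = 0.1235; exp(−0.1235) = 0.8838.
C = 0.2041 × 0.8838 = 0.180 kg/m³.

0.180 kg/m³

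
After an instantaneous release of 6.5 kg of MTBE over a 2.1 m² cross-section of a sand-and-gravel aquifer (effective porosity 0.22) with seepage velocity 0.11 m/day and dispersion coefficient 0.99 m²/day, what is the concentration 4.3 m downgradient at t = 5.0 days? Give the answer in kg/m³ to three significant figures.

0.877 kg/m³

For an instantaneous plane source, C(x,t) = M/(n_e·A·√(4πDt)) · exp(−(x−vt)²/(4Dt)), with n_e·A the pore (flow) area.
Plume center vt = 0.11 × 5.0 = 0.55 m, so the well at 4.3 m is 3.75 m downgradient of the peak.
√(4πDt) = 7.887 m, giving peak height M/(n_e·A·√(4πDt)) = 6.5/(0.22 × 2.1 × 7.887) = 1.784 kg/m³.
(x−vt)²/(4Dt) = (3.75)²/(4 × 0.99 × 5.0) = 0.7102; exp(−0.7102) = 0.4915.
C = 1.784 × 0.4915 = 0.877 kg/m³.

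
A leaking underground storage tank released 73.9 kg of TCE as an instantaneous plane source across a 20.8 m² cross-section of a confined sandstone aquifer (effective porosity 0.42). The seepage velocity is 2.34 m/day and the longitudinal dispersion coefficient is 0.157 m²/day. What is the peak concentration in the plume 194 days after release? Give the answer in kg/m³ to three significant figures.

The peak of an instantaneous 1D plume sits at x = vt; there the Gaussian factor is 1 and C_max = M/(n_e·A·√(4πDt)), where n_e·A is the pore area the mass is dissolved in.
√(4πDt) = √(4π × 0.157 × 194) = 19.56 m, so C_max = 73.9/(0.42 × 20.8 × 19.56) = 0.432 kg/m³.

0.432 kg/m³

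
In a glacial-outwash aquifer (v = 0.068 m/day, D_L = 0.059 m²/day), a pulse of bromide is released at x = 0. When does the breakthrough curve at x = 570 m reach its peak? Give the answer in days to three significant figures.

For the 1D instantaneous-source solution, setting ∂C/∂t = 0 at fixed x gives v²t² + 2Dt − x² = 0, so t = (√(D² + v²x²) − D)/v².
√(D² + v²x²) = √(0.059² + 0.068² × 570²) = 38.76; v² = 0.004624.
t = (38.76 − 0.059)/0.004624 = 8370 days (vs. the pure-advection estimate x/v = 8380 d).

8370 days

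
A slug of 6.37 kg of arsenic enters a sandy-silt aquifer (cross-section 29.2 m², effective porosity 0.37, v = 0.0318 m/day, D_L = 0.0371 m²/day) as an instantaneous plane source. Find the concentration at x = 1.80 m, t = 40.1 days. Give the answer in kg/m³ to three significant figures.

For an instantaneous plane source, C(x,t) = M/(n_e·A·√(4πDt)) · exp(−(x−vt)²/(4Dt)), with n_e·A the pore (flow) area.
Plume center vt = 0.0318 × 40.1 = 1.27518 m, so the well at 1.80 m is 0.52482 m downgradient of the peak.
√(4πDt) = 4.324 m, giving peak height M/(n_e·A·√(4πDt)) = 6.37/(0.37 × 29.2 × 4.324) = 0.1364 kg/m³.
(x−vt)²/(4Dt) = (0.52482)²/(4 × 0.0371 × 40.1) = 0.04629; exp(−0.04629) = 0.9548.
C = 0.1364 × 0.9548 = 0.130 kg/m³.

0.130 kg/m³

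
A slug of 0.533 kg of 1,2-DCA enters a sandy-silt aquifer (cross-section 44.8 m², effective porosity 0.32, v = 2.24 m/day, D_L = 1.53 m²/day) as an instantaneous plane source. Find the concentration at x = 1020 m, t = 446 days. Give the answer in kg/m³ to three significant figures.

0.000342 kg/m³

For an instantaneous plane source, C(x,t) = M/(n_e·A·√(4πDt)) · exp(−(x−vt)²/(4Dt)), with n_e·A the pore (flow) area.
Plume center vt = 2.24 × 446 = 999.04 m, so the well at 1020 m is 20.96 m downgradient of the peak.
√(4πDt) = 92.60 m, giving peak height M/(n_e·A·√(4πDt)) = 0.533/(0.32 × 44.8 × 92.60) = 0.0004015 kg/m³.
(x−vt)²/(4Dt) = (20.96)²/(4 × 1.53 × 446) = 0.1610; exp(−0.1610) = 0.8513.
C = 0.0004015 × 0.8513 = 0.000342 kg/m³.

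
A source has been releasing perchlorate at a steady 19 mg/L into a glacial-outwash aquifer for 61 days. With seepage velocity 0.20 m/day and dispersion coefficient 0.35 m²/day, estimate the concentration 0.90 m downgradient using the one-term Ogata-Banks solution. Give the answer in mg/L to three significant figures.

18.2 mg/L

For a continuous step input, C/C₀ ≈ ½·erfc((x−vt)/(2√(Dt))).
vt = 0.20 × 61 = 12.2 m and 2√(Dt) = 2√(0.35 × 61) = 9.241 m.
Argument (x−vt)/(2√(Dt)) = (0.90 − 12.2)/9.241 = -1.223; ½·erfc(-1.223) = 0.9581.
C = 19 × 0.9581 = 18.2 mg/L.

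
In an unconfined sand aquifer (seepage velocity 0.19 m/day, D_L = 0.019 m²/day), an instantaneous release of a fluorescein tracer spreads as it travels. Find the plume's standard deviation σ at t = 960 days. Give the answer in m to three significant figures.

6.04 m

Dispersive spreading gives a Gaussian with σ² = 2Dt; advection only shifts the center.
σ = √(2 × 0.019 × 960) = 6.04 m.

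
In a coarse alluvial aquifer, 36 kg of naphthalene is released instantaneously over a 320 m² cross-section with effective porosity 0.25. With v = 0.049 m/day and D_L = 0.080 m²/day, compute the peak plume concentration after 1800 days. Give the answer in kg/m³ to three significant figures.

0.0106 kg/m³

The peak of an instantaneous 1D plume sits at x = vt; there the Gaussian factor is 1 and C_max = M/(n_e·A·√(4πDt)), where n_e·A is the pore area the mass is dissolved in.
√(4πDt) = √(4π × 0.080 × 1800) = 42.54 m, so C_max = 36/(0.25 × 320 × 42.54) = 0.0106 kg/m³.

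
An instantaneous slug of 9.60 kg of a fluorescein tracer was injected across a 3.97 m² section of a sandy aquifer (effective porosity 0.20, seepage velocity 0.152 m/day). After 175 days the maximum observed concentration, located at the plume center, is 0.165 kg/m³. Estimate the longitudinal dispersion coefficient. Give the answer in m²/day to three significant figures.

At the plume center C_max = M/(n_e·A·√(4πDt)), so D = M²/(4πt·(n_e·A·C_max)²).
n_e·A·C_max = 0.20 × 3.97 × 0.165 = 0.1310 kg/m.
D = 9.60²/(4π × 175 × 0.1310²) = 2.44 m²/day.

2.44 m²/day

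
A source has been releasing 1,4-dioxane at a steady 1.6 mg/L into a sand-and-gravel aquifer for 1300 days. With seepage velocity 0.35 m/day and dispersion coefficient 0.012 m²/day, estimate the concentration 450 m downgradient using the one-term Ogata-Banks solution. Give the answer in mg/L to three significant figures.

1.30 mg/L

For a continuous step input, C/C₀ ≈ ½·erfc((x−vt)/(2√(Dt))).
vt = 0.35 × 1300 = 455 m and 2√(Dt) = 2√(0.012 × 1300) = 7.899 m.
Argument (x−vt)/(2√(Dt)) = (450 − 455)/7.899 = -0.6330; ½·erfc(-0.6330) = 0.8147.
C = 1.6 × 0.8147 = 1.30 mg/L.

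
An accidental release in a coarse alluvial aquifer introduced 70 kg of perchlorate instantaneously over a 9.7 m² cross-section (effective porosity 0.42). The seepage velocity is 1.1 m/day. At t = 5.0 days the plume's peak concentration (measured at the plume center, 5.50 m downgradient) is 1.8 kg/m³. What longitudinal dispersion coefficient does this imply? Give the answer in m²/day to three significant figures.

1.45 m²/day

At the plume center C_max = M/(n_e·A·√(4πDt)), so D = M²/(4πt·(n_e·A·C_max)²).
n_e·A·C_max = 0.42 × 9.7 × 1.8 = 7.333 kg/m.
D = 70²/(4π × 5.0 × 7.333²) = 1.45 m²/day.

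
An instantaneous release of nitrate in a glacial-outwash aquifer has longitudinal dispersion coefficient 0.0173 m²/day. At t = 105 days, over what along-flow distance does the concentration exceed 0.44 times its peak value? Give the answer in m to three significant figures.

The plume is Gaussian with σ = √(2Dt) = √(2 × 0.0173 × 105) = 1.906 m.
C/C_peak = exp(−Δx²/(2σ²)) = 0.44 ⇒ Δx = σ·√(−2 ln 0.44) = 1.906 × 1.281 = 2.442 m.
Width = 2Δx = 4.88 m.

4.88 m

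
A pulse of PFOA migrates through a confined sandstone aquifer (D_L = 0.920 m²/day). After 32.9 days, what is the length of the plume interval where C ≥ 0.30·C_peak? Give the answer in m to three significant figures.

24.1 m

The plume is Gaussian with σ = √(2Dt) = √(2 × 0.920 × 32.9) = 7.780 m.
C/C_peak = exp(−Δx²/(2σ²)) = 0.30 ⇒ Δx = σ·√(−2 ln 0.30) = 7.780 × 1.552 = 12.07 m.
Width = 2Δx = 24.1 m.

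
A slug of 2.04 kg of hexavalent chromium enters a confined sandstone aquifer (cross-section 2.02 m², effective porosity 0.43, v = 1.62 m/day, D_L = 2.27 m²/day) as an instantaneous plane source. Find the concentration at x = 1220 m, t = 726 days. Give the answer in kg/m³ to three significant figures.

For an instantaneous plane source, C(x,t) = M/(n_e·A·√(4πDt)) · exp(−(x−vt)²/(4Dt)), with n_e·A the pore (flow) area.
Plume center vt = 1.62 × 726 = 1176.12 m, so the well at 1220 m is 43.88 m downgradient of the peak.
√(4πDt) = 143.9 m, giving peak height M/(n_e·A·√(4πDt)) = 2.04/(0.43 × 2.02 × 143.9) = 0.01632 kg/m³.
(x−vt)²/(4Dt) = (43.88)²/(4 × 2.27 × 726) = 0.2921; exp(−0.2921) = 0.7467.
C = 0.01632 × 0.7467 = 0.0122 kg/m³.

0.0122 kg/m³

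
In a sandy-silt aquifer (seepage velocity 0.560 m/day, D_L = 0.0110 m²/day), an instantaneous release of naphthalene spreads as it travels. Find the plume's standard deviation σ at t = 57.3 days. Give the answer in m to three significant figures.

Dispersive spreading gives a Gaussian with σ² = 2Dt; advection only shifts the center.
σ = √(2 × 0.0110 × 57.3) = 1.12 m.

1.12 m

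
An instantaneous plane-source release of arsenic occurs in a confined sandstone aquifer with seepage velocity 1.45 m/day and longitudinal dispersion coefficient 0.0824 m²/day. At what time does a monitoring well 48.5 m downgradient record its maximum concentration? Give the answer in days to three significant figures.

33.4 days

For the 1D instantaneous-source solution, setting ∂C/∂t = 0 at fixed x gives v²t² + 2Dt − x² = 0, so t = (√(D² + v²x²) − D)/v².
√(D² + v²x²) = √(0.0824² + 1.45² × 48.5²) = 70.33; v² = 2.1025.
t = (70.33 − 0.0824)/2.1025 = 33.4 days (vs. the pure-advection estimate x/v = 33.4 d).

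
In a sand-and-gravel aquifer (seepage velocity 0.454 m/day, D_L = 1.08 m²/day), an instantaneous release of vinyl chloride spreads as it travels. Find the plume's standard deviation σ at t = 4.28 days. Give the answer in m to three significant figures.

3.04 m

Dispersive spreading gives a Gaussian with σ² = 2Dt; advection only shifts the center.
σ = √(2 × 1.08 × 4.28) = 3.04 m.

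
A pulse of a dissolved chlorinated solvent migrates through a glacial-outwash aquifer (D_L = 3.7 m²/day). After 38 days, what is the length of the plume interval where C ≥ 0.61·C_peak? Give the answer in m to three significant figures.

The plume is Gaussian with σ = √(2Dt) = √(2 × 3.7 × 38) = 16.77 m.
C/C_peak = exp(−Δx²/(2σ²)) = 0.61 ⇒ Δx = σ·√(−2 ln 0.61) = 16.77 × 0.9943 = 16.67 m.
Width = 2Δx = 33.3 m.

33.3 m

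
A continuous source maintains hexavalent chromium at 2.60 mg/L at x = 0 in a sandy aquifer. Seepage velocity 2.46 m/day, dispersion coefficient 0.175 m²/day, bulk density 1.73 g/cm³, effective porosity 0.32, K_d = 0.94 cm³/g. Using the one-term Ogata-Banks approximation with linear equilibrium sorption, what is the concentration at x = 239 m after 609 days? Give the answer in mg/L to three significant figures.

2.32 mg/L

Retardation factor R = 1 + ρ_b·K_d/n = 1 + 1.73 × 0.94/0.32 = 6.082.
Sorption retards both mechanisms: v_R = v/R = 0.4045 m/day, D_R = D/R = 0.02877 m²/day.
v_R·t = 0.4045 × 609 = 246.3405 m; 2√(D_R t) = 8.372 m; argument = (239 − 246.3405)/8.372 = -0.8768.
C = C₀ × ½·erfc(-0.8768) = 2.60 × 0.8925 = 2.32 mg/L.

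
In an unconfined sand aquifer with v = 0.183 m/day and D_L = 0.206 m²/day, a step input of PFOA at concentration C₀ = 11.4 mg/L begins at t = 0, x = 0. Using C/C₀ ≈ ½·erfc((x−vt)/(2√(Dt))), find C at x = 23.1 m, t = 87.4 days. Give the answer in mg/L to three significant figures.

For a continuous step input, C/C₀ ≈ ½·erfc((x−vt)/(2√(Dt))).
vt = 0.183 × 87.4 = 15.9942 m and 2√(Dt) = 2√(0.206 × 87.4) = 8.486 m.
Argument (x−vt)/(2√(Dt)) = (23.1 − 15.9942)/8.486 = 0.8374; ½·erfc(0.8374) = 0.1182.
C = 11.4 × 0.1182 = 1.35 mg/L.

1.35 mg/L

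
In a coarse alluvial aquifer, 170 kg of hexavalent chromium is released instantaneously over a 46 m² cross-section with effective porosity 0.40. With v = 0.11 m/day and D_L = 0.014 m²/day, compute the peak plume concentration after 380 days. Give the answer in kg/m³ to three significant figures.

The peak of an instantaneous 1D plume sits at x = vt; there the Gaussian factor is 1 and C_max = M/(n_e·A·√(4πDt)), where n_e·A is the pore area the mass is dissolved in.
√(4πDt) = √(4π × 0.014 × 380) = 8.176 m, so C_max = 170/(0.40 × 46 × 8.176) = 1.13 kg/m³.

1.13 kg/m³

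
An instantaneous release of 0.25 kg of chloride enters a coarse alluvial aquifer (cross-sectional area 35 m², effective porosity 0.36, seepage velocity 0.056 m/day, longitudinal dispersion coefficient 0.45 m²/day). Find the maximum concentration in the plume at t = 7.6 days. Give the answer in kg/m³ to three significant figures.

0.00303 kg/m³

The peak of an instantaneous 1D plume sits at x = vt; there the Gaussian factor is 1 and C_max = M/(n_e·A·√(4πDt)), where n_e·A is the pore area the mass is dissolved in.
√(4πDt) = √(4π × 0.45 × 7.6) = 6.556 m, so C_max = 0.25/(0.36 × 35 × 6.556) = 0.00303 kg/m³.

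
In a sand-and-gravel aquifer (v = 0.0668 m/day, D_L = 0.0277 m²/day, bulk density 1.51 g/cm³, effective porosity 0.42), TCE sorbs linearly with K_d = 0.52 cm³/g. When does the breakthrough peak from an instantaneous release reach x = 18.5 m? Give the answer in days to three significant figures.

777 days

Retardation factor R = 1 + ρ_b·K_d/n = 1 + 1.51 × 0.52/0.42 = 2.870.
Sorption retards both mechanisms: v_R = v/R = 0.02328 m/day, D_R = D/R = 0.009652 m²/day.
Peak time from v_R²t² + 2D_R t − x² = 0: t = (√(D_R² + v_R²x²) − D_R)/v_R².
√(D_R² + v_R²x²) = √(0.009652² + 0.02328² × 18.5²) = 0.4308; v_R² = 0.0005420.
t = (0.4308 − 0.009652)/0.0005420 = 777 days.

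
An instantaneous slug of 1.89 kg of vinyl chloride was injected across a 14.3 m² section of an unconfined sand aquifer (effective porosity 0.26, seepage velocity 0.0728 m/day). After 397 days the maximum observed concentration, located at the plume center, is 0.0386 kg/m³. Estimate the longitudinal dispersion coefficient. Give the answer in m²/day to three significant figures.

0.0348 m²/day

At the plume center C_max = M/(n_e·A·√(4πDt)), so D = M²/(4πt·(n_e·A·C_max)²).
n_e·A·C_max = 0.26 × 14.3 × 0.0386 = 0.1435 kg/m.
D = 1.89²/(4π × 397 × 0.1435²) = 0.0348 m²/day.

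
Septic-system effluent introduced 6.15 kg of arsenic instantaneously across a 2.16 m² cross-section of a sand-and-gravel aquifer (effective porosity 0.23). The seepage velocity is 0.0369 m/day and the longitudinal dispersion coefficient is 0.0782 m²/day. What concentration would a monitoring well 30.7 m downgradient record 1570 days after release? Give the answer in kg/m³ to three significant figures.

0.0696 kg/m³

For an instantaneous plane source, C(x,t) = M/(n_e·A·√(4πDt)) · exp(−(x−vt)²/(4Dt)), with n_e·A the pore (flow) area.
Plume center vt = 0.0369 × 1570 = 57.933 m, so the well at 30.7 m is 27.233 m upgradient of the peak.
√(4πDt) = 39.28 m, giving peak height M/(n_e·A·√(4πDt)) = 6.15/(0.23 × 2.16 × 39.28) = 0.3152 kg/m³.
(x−vt)²/(4Dt) = (-27.233)²/(4 × 0.0782 × 1570) = 1.510; exp(−1.510) = 0.2209.
C = 0.3152 × 0.2209 = 0.0696 kg/m³.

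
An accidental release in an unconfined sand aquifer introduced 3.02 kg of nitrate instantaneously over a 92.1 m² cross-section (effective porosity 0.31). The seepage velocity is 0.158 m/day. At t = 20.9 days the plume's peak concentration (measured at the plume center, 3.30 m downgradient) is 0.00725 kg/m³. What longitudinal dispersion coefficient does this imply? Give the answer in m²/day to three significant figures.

0.810 m²/day

At the plume center C_max = M/(n_e·A·√(4πDt)), so D = M²/(4πt·(n_e·A·C_max)²).
n_e·A·C_max = 0.31 × 92.1 × 0.00725 = 0.2070 kg/m.
D = 3.02²/(4π × 20.9 × 0.2070²) = 0.810 m²/day.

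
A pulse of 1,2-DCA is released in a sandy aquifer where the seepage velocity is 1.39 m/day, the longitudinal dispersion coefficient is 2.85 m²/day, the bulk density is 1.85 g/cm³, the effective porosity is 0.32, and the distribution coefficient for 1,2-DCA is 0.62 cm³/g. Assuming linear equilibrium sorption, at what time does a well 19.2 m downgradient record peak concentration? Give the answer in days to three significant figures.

56.9 days

Retardation factor R = 1 + ρ_b·K_d/n = 1 + 1.85 × 0.62/0.32 = 4.584.
Sorption retards both mechanisms: v_R = v/R = 0.3032 m/day, D_R = D/R = 0.6217 m²/day.
Peak time from v_R²t² + 2D_R t − x² = 0: t = (√(D_R² + v_R²x²) − D_R)/v_R².
√(D_R² + v_R²x²) = √(0.6217² + 0.3032² × 19.2²) = 5.855; v_R² = 0.09193.
t = (5.855 − 0.6217)/0.09193 = 56.9 days.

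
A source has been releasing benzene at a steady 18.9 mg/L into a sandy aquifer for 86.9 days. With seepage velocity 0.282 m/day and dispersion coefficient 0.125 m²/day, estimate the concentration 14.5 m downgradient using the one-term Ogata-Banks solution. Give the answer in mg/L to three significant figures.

For a continuous step input, C/C₀ ≈ ½·erfc((x−vt)/(2√(Dt))).
vt = 0.282 × 86.9 = 24.5058 m and 2√(Dt) = 2√(0.125 × 86.9) = 6.592 m.
Argument (x−vt)/(2√(Dt)) = (14.5 − 24.5058)/6.592 = -1.518; ½·erfc(-1.518) = 0.9841.
C = 18.9 × 0.9841 = 18.6 mg/L.

18.6 mg/L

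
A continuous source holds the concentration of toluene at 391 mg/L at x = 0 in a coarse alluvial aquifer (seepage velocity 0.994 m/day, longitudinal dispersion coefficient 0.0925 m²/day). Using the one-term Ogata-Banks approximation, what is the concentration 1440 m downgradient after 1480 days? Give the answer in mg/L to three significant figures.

379 mg/L

For a continuous step input, C/C₀ ≈ ½·erfc((x−vt)/(2√(Dt))).
vt = 0.994 × 1480 = 1471.12 m and 2√(Dt) = 2√(0.0925 × 1480) = 23.40 m.
Argument (x−vt)/(2√(Dt)) = (1440 − 1471.12)/23.40 = -1.330; ½·erfc(-1.330) = 0.9700.
C = 391 × 0.9700 = 379 mg/L.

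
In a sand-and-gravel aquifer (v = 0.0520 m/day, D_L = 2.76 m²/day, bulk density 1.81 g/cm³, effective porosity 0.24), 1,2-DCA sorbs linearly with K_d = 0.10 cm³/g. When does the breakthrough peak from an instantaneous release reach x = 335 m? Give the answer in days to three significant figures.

9650 days

Retardation factor R = 1 + ρ_b·K_d/n = 1 + 1.81 × 0.10/0.24 = 1.754.
Sorption retards both mechanisms: v_R = v/R = 0.02965 m/day, D_R = D/R = 1.574 m²/day.
Peak time from v_R²t² + 2D_R t − x² = 0: t = (√(D_R² + v_R²x²) − D_R)/v_R².
√(D_R² + v_R²x²) = √(1.574² + 0.02965² × 335²) = 10.06; v_R² = 0.0008791.
t = (10.06 − 1.574)/0.0008791 = 9650 days.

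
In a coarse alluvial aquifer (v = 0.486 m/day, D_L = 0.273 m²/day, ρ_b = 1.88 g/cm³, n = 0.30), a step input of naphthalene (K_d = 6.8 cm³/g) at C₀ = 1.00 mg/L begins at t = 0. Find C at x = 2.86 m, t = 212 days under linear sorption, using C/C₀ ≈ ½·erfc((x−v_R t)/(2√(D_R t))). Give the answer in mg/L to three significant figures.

Retardation factor R = 1 + ρ_b·K_d/n = 1 + 1.88 × 6.8/0.30 = 43.61.
Sorption retards both mechanisms: v_R = v/R = 0.01114 m/day, D_R = D/R = 0.006260 m²/day.
v_R·t = 0.01114 × 212 = 2.36168 m; 2√(D_R t) = 2.304 m; argument = (2.86 − 2.36168)/2.304 = 0.2163.
C = C₀ × ½·erfc(0.2163) = 1.00 × 0.3798 = 0.380 mg/L.

0.380 mg/L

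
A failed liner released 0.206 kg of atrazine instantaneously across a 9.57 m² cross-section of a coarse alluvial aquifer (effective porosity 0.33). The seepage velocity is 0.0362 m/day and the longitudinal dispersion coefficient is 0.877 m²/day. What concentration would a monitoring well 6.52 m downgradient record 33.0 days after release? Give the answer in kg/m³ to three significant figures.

For an instantaneous plane source, C(x,t) = M/(n_e·A·√(4πDt)) · exp(−(x−vt)²/(4Dt)), with n_e·A the pore (flow) area.
Plume center vt = 0.0362 × 33.0 = 1.1946 m, so the well at 6.52 m is 5.3254 m downgradient of the peak.
√(4πDt) = 19.07 m, giving peak height M/(n_e·A·√(4πDt)) = 0.206/(0.33 × 9.57 × 19.07) = 0.003421 kg/m³.
(x−vt)²/(4Dt) = (5.3254)²/(4 × 0.877 × 33.0) = 0.2450; exp(−0.2450) = 0.7827.
C = 0.003421 × 0.7827 = 0.00268 kg/m³.

0.00268 kg/m³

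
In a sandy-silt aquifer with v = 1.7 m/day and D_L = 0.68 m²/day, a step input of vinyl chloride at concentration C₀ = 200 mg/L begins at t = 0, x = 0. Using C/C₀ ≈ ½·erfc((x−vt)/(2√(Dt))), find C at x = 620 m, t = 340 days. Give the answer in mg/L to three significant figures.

For a continuous step input, C/C₀ ≈ ½·erfc((x−vt)/(2√(Dt))).
vt = 1.7 × 340 = 578 m and 2√(Dt) = 2√(0.68 × 340) = 30.41 m.
Argument (x−vt)/(2√(Dt)) = (620 − 578)/30.41 = 1.381; ½·erfc(1.381) = 0.02541.
C = 200 × 0.02541 = 5.08 mg/L.

5.08 mg/L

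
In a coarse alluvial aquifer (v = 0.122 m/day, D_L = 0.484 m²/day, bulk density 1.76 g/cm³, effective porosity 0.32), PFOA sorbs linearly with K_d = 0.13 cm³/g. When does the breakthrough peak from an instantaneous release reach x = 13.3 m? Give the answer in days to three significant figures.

139 days

Retardation factor R = 1 + ρ_b·K_d/n = 1 + 1.76 × 0.13/0.32 = 1.715.
Sorption retards both mechanisms: v_R = v/R = 0.07114 m/day, D_R = D/R = 0.2822 m²/day.
Peak time from v_R²t² + 2D_R t − x² = 0: t = (√(D_R² + v_R²x²) − D_R)/v_R².
√(D_R² + v_R²x²) = √(0.2822² + 0.07114² × 13.3²) = 0.9873; v_R² = 0.005061.
t = (0.9873 − 0.2822)/0.005061 = 139 days.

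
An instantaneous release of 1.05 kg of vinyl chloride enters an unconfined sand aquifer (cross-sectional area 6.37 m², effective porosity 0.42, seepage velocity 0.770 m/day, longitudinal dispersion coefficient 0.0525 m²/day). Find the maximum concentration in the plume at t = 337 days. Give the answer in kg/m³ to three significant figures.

The peak of an instantaneous 1D plume sits at x = vt; there the Gaussian factor is 1 and C_max = M/(n_e·A·√(4πDt)), where n_e·A is the pore area the mass is dissolved in.
√(4πDt) = √(4π × 0.0525 × 337) = 14.91 m, so C_max = 1.05/(0.42 × 6.37 × 14.91) = 0.0263 kg/m³.

0.0263 kg/m³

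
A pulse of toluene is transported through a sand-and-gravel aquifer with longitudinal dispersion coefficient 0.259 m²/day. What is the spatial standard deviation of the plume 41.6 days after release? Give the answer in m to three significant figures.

4.64 m

Dispersive spreading gives a Gaussian with σ² = 2Dt; advection only shifts the center.
σ = √(2 × 0.259 × 41.6) = 4.64 m.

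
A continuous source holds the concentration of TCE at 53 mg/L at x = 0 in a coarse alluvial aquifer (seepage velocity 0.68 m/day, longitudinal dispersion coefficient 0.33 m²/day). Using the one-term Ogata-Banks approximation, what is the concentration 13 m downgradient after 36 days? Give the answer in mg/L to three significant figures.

52.5 mg/L

For a continuous step input, C/C₀ ≈ ½·erfc((x−vt)/(2√(Dt))).
vt = 0.68 × 36 = 24.48 m and 2√(Dt) = 2√(0.33 × 36) = 6.893 m.
Argument (x−vt)/(2√(Dt)) = (13 − 24.48)/6.893 = -1.665; ½·erfc(-1.665) = 0.9907.
C = 53 × 0.9907 = 52.5 mg/L.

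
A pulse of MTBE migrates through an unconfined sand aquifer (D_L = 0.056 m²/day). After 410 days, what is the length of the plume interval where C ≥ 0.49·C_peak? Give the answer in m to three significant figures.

16.2 m

The plume is Gaussian with σ = √(2Dt) = √(2 × 0.056 × 410) = 6.776 m.
C/C_peak = exp(−Δx²/(2σ²)) = 0.49 ⇒ Δx = σ·√(−2 ln 0.49) = 6.776 × 1.194 = 8.091 m.
Width = 2Δx = 16.2 m.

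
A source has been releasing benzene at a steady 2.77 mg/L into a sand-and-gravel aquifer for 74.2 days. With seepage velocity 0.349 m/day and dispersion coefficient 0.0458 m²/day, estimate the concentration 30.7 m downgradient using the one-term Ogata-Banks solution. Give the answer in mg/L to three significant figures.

0.0905 mg/L

For a continuous step input, C/C₀ ≈ ½·erfc((x−vt)/(2√(Dt))).
vt = 0.349 × 74.2 = 25.8958 m and 2√(Dt) = 2√(0.0458 × 74.2) = 3.687 m.
Argument (x−vt)/(2√(Dt)) = (30.7 − 25.8958)/3.687 = 1.303; ½·erfc(1.303) = 0.03268.
C = 2.77 × 0.03268 = 0.0905 mg/L.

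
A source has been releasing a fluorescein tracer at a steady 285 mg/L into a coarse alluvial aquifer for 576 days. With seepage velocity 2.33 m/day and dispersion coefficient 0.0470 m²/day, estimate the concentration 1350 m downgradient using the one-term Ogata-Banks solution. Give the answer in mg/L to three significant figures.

For a continuous step input, C/C₀ ≈ ½·erfc((x−vt)/(2√(Dt))).
vt = 2.33 × 576 = 1342.08 m and 2√(Dt) = 2√(0.0470 × 576) = 10.41 m.
Argument (x−vt)/(2√(Dt)) = (1350 − 1342.08)/10.41 = 0.7608; ½·erfc(0.7608) = 0.1410.
C = 285 × 0.1410 = 40.2 mg/L.

40.2 mg/L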